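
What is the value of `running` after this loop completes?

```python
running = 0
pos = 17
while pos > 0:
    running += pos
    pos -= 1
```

Sum 17 down to 1
`running` takes the values: 0 → 17 → 33 → 48 → 62 → 75 → 87 → 98 → 108 → 117 → 125 → 132 → 138 → 143 → 147 → 150 → 152 → 153

Answer: 153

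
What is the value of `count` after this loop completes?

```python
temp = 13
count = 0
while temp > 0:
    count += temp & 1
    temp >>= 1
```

Count set bits in 13 (binary: 0b1101)
`count` takes the values: 0 → 1 → 2 → 3

Answer: 3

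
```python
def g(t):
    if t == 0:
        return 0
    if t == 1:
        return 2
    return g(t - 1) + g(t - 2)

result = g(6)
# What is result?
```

Build up from base cases: g(0)=0, g(1)=2, g(2)=2, g(3)=4, g(4)=6, g(5)=10, g(6)=16

Answer: 16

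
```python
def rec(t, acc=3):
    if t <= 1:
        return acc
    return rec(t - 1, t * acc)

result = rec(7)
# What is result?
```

Accumulator trace (n, acc): (7, 3) -> (6, 21) -> (5, 126) -> (4, 630) -> (3, 2520) -> (2, 7560) -> (1, 15120) -> return 15120

Answer: 15120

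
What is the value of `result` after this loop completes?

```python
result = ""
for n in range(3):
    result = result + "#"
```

Repeat '#' 3 times
`result` takes the values: "" → "#" → "##" → "###"

Answer: "###"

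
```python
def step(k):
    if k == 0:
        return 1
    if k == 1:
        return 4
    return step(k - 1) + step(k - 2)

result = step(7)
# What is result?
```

Build up from base cases: step(0)=1, step(1)=4, step(2)=5, step(3)=9, step(4)=14, step(5)=23, step(6)=37, ..., step(7)=60

Answer: 60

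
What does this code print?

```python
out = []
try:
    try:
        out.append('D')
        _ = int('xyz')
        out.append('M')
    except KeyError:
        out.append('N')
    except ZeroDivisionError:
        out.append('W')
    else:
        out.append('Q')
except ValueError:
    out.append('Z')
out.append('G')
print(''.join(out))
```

Execution trace: 'D' (try body) → 'Z' (outer except ValueError) → 'G' (after the try/except). Output: DZG

Answer: DZG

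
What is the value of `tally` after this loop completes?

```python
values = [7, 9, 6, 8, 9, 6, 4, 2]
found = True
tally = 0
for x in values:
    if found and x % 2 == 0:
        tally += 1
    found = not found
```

Count even values at even positions
`tally` takes the values: 0 → 1 → 2

Answer: 2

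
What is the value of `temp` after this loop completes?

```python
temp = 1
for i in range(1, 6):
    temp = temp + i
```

Start at 1, add 1 through 5
`temp` takes the values: 1 → 2 → 4 → 7 → 11 → 16

Answer: 16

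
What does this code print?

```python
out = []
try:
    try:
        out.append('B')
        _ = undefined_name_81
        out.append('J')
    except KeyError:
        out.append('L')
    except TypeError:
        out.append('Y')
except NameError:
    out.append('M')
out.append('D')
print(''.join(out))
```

Execution trace: 'B' (inner try body) → 'M' (outer except NameError) → 'D' (after the try/except). Output: BMD

Answer: BMD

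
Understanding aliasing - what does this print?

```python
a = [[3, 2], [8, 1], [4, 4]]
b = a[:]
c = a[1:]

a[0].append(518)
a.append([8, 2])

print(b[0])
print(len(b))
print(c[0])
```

Key concept: slice with nested mutation.
Step by step:
`a = [[3, 2], [8, 1], [4, 4]]` → a = [[3, 2], [8, 1], [4, 4]]
`b = a[:]` → b = [[3, 2], [8, 1], [4, 4]]
`c = a[1:]` → c = [[8, 1], [4, 4]]
`a[0].append(518)` → a = [[3, 2, 518], [8, 1], [4, 4]]; b = [[3, 2, 518], [8, 1], [4, 4]]
`a.append([8, 2])` → a = [[3, 2, 518], [8, 1], [4, 4], [8, 2]]
`print(b[0])` → prints [3, 2, 518]
`print(len(b))` → prints 3
`print(c[0])` → prints [8, 1]

Answer:
[3, 2, 518]
3
[8, 1]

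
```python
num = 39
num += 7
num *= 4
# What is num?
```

Trace:
`num = 39` → num = 39
`num += 7` → num = 46
`num *= 4` → num = 184
So num = 184

Answer: 184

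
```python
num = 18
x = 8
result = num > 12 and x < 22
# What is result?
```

Trace:
`num = 18` → num = 18
`x = 8` → x = 8
`result = num > 12 and x < 22` → result = True
So result = True

Answer: True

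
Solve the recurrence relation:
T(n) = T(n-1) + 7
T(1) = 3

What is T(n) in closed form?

Unrolling: T(n) = T(1) + 7·(n-1) = 3 + 7(n-1) = 7n - 4.

Answer: T(n) = 7n - 4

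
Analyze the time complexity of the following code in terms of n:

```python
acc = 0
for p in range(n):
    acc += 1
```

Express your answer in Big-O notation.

Each loop level contributes: n. Multiplying the contributions gives O(n).

Answer: O(n)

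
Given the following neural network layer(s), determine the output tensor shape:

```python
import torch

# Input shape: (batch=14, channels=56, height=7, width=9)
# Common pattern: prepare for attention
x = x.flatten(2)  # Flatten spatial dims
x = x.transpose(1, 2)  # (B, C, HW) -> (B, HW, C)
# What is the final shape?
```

Input: (14, 56, 7, 9) -> after flatten(2): (14, 56, 63) -> Output: (14, 63, 56)

Answer: (14, 63, 56)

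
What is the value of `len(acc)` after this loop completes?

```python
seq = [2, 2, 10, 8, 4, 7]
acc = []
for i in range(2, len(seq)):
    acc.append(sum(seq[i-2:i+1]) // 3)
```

Number of 3-element averages
`acc` takes the values: [] → [4] → [4, 6] → [4, 6, 7] → [4, 6, 7, 6]
So `len(acc)` = 4

Answer: 4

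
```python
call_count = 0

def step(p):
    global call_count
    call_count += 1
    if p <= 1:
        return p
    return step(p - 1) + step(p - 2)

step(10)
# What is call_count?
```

Calls(p) = 1 + Calls(p-1) + Calls(p-2); Calls(0)=Calls(1)=1. For p=10 this gives 177.

Answer: 177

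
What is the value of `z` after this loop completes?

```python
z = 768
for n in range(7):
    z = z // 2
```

Halve 7 times: 768 // 2^7 = 6
`z` takes the values: 768 → 384 → 192 → 96 → 48 → 24 → 12 → 6

Answer: 6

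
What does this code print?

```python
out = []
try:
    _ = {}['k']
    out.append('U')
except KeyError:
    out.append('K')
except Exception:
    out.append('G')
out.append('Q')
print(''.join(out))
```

Execution trace: 'K' (except KeyError) → 'Q' (after the try/except). Output: KQ

Answer: KQ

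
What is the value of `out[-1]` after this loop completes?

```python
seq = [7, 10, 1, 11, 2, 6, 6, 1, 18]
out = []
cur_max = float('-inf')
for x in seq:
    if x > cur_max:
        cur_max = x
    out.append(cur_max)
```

Running max ends at 18
`out` takes the values: [] → [7] → [7, 10] → [7, 10, 10] → [7, 10, 10, 11] → [7, 10, 10, 11, 11] → [7, 10, 10, 11, 11, 11] → [7, 10, 10, 11, 11, 11, 11] → [7, 10, 10, 11, 11, 11, 11, 11] → [7, 10, 10, 11, 11, 11, 11, 11, 18]
So `out[-1]` = 18

Answer: 18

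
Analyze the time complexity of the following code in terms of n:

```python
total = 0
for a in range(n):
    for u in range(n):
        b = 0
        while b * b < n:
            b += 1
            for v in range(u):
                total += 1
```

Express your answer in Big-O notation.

Each loop level contributes: n × n × √n × n. Multiplying the contributions gives O(n^3√n).

Answer: O(n^3√n)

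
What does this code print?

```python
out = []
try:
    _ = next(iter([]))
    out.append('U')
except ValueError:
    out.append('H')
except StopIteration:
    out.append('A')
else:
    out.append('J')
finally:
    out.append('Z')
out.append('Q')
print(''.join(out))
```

Execution trace: 'A' (except StopIteration) → 'Z' (finally) → 'Q' (after the try/except). Output: AZQ

Answer: AZQ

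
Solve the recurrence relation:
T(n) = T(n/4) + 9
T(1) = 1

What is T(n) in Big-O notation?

Each step divides n by 4 and adds 9. After log_4(n) steps we reach T(1)=1. So T(n) = 9·log_4(n) + 1 = O(log n).

Answer: O(log n)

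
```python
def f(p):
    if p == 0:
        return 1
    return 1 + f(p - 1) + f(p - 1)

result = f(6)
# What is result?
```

f(p) = 1 + 2·f(p-1), f(0)=1. Closed form: (1+1)·2^6 - 1 = 127.

Answer: 127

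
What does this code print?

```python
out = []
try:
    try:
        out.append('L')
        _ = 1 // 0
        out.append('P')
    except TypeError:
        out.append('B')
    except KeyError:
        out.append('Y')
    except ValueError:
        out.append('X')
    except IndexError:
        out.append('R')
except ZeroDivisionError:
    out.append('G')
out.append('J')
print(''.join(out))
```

Execution trace: 'L' (try body) → 'G' (outer except ZeroDivisionError) → 'J' (after the try/except). Output: LGJ

Answer: LGJ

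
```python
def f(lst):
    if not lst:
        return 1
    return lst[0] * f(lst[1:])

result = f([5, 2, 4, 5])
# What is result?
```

Product over [5, 2, 4, 5] = 5 * 2 * 4 * 5 = 200

Answer: 200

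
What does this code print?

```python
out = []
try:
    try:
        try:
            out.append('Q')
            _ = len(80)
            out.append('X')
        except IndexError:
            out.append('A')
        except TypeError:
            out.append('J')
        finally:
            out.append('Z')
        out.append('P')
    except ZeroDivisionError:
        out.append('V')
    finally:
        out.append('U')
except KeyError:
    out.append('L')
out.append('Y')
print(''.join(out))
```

Execution trace: 'Q' (inner try body) → 'J' (inner except TypeError) → 'Z' (inner finally) → 'P' (try body, no exception) → 'U' (finally) → 'Y' (after the try/except). Output: QJZPUY

Answer: QJZPUY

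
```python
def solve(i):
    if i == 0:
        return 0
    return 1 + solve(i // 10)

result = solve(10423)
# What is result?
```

Count of digits of 10423: 5

Answer: 5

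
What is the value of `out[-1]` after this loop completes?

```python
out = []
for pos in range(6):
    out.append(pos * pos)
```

Last element of squares 0 to 5
`out` takes the values: [] → [0] → [0, 1] → [0, 1, 4] → [0, 1, 4, 9] → [0, 1, 4, 9, 16] → [0, 1, 4, 9, 16, 25]
So `out[-1]` = 25

Answer: 25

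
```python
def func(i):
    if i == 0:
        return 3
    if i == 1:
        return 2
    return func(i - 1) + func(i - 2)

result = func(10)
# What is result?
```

Build up from base cases: func(0)=3, func(1)=2, func(2)=5, func(3)=7, func(4)=12, func(5)=19, func(6)=31, ..., func(10)=212

Answer: 212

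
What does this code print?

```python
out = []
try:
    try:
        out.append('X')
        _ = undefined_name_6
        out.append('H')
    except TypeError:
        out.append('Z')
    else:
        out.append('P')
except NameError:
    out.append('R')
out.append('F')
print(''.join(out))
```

Execution trace: 'X' (try body) → 'R' (outer except NameError) → 'F' (after the try/except). Output: XRF

Answer: XRF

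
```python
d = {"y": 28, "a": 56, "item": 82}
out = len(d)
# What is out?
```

Trace:
`d = {"y": 28, "a": 56, "item": 82}` → d = {'y': 28, 'a': 56, 'item': 82}
`out = len(d)` → out = 3
So out = 3

Answer: 3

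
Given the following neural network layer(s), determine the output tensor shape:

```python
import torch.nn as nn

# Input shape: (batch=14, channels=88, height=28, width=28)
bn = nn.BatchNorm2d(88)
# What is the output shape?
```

Input: (14, 88, 28, 28) -> Output: (14, 88, 28, 28)

Answer: (14, 88, 28, 28)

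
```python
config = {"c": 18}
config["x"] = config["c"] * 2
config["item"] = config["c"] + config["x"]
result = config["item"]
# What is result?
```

Trace:
`config = {"c": 18}` → config = {'c': 18}
`config["x"] = config["c"] * 2` → config = {'c': 18, 'x': 36}
`config["item"] = config["c"] + config["x"]` → config = {'c': 18, 'x': 36, 'item': 54}
`result = config["item"]` → result = 54
So result = 54

Answer: 54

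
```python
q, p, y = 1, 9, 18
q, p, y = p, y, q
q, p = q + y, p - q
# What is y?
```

Trace:
`q, p, y = 1, 9, 18` → q = 1; p = 9; y = 18
`q, p, y = p, y, q` → q = 9; p = 18; y = 1
`q, p = q + y, p - q` → q = 10; p = 9
So y = 1

Answer: 1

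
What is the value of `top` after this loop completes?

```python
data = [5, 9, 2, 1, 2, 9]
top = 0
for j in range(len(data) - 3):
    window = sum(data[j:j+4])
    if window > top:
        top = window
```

Max sum of 4-element window in [5, 9, 2, 1, 2, 9]
`top` takes the values: 0 → 17

Answer: 17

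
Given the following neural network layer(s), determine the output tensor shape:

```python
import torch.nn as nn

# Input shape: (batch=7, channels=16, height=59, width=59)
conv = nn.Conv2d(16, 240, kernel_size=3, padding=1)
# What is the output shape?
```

Input: (7, 16, 59, 59) -> Output: (7, 240, 59, 59)

Answer: (7, 240, 59, 59)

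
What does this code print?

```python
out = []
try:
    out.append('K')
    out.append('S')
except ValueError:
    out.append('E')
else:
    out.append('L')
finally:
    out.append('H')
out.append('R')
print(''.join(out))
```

Execution trace: 'K' (try body) → 'S' (try body, no exception) → 'L' (else) → 'H' (finally) → 'R' (after the try/except). Output: KSLHR

Answer: KSLHR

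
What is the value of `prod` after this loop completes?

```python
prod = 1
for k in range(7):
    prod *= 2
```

2^7 = 128
`prod` takes the values: 1 → 2 → 4 → 8 → 16 → 32 → 64 → 128

Answer: 128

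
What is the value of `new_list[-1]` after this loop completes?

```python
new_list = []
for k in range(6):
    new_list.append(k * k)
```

Last element of squares 0 to 5
`new_list` takes the values: [] → [0] → [0, 1] → [0, 1, 4] → [0, 1, 4, 9] → [0, 1, 4, 9, 16] → [0, 1, 4, 9, 16, 25]
So `new_list[-1]` = 25

Answer: 25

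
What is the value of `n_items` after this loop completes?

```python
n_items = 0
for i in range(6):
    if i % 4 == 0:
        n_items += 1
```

Count numbers divisible by 4 in range(6)
`n_items` takes the values: 0 → 1 → 2

Answer: 2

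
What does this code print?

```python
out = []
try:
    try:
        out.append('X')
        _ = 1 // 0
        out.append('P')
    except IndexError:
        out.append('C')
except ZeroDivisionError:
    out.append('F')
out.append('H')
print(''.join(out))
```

Execution trace: 'X' (try body) → 'F' (outer except ZeroDivisionError) → 'H' (after the try/except). Output: XFH

Answer: XFH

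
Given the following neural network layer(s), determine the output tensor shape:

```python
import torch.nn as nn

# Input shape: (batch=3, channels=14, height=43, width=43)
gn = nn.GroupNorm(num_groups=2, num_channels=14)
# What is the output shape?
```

Input: (3, 14, 43, 43) -> Output: (3, 14, 43, 43)

Answer: (3, 14, 43, 43)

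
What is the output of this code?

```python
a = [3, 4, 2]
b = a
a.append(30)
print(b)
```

Key concept: basic list aliasing.
Step by step:
`a = [3, 4, 2]` → a = [3, 4, 2]
`b = a` → b = [3, 4, 2] (same object as a)
`a.append(30)` → a = [3, 4, 2, 30] (same object as b); b = [3, 4, 2, 30] (same object as a)
`print(b)` → prints [3, 4, 2, 30]

Answer: [3, 4, 2, 30]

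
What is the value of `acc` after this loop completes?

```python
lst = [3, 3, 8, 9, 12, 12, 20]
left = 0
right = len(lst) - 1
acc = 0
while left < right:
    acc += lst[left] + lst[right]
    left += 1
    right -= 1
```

Sum of pairs from ends
`acc` takes the values: 0 → 23 → 38 → 58

Answer: 58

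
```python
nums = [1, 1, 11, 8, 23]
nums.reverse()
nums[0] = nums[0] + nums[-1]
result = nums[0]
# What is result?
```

Trace:
`nums = [1, 1, 11, 8, 23]` → nums = [1, 1, 11, 8, 23]
`nums.reverse()` → nums = [23, 8, 11, 1, 1]
`nums[0] = nums[0] + nums[-1]` → nums = [24, 8, 11, 1, 1]
`result = nums[0]` → result = 24
So result = 24

Answer: 24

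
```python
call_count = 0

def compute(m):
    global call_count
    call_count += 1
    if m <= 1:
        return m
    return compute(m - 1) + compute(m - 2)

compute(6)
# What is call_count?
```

Calls(m) = 1 + Calls(m-1) + Calls(m-2); Calls(0)=Calls(1)=1. For m=6 this gives 25.

Answer: 25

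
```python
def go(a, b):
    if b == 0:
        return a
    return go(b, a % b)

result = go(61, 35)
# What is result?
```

go(61, 35) -> go(35, 26) -> go(26, 9) -> go(9, 8) -> go(8, 1) -> go(1, 0) -> 1

Answer: 1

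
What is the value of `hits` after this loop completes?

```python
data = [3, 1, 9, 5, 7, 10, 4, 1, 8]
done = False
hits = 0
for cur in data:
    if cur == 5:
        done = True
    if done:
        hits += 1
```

Count elements after first 5 in [3, 1, 9, 5, 7, 10, 4, 1, 8]
`hits` takes the values: 0 → 1 → 2 → 3 → 4 → 5 → 6

Answer: 6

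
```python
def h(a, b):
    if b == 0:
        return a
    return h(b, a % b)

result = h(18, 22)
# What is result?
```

h(18, 22) -> h(22, 18) -> h(18, 4) -> h(4, 2) -> h(2, 0) -> 2

Answer: 2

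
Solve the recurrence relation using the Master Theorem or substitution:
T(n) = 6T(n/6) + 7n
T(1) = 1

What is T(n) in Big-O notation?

By Master Theorem: a=6, b=6, f(n)=7n. Since log_6(6) = 1 and f(n) = Θ(n^1), Case 2 applies. T(n) = O(n log n).

Answer: O(n log n)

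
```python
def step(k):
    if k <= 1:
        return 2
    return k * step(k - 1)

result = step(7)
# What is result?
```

step(7) = 7 * 6 * 5 * 4 * 3 * 2 * 2 = 10080

Answer: 10080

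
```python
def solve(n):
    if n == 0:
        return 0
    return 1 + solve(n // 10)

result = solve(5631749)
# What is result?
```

Count of digits of 5631749: 7

Answer: 7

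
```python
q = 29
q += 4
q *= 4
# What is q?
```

Trace:
`q = 29` → q = 29
`q += 4` → q = 33
`q *= 4` → q = 132
So q = 132

Answer: 132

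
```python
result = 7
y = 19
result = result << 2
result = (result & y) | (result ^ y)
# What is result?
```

Trace:
`result = 7` → result = 7
`y = 19` → y = 19
`result = result << 2` → result = 28
`result = (result & y) | (result ^ y)` → result = 31
So result = 31

Answer: 31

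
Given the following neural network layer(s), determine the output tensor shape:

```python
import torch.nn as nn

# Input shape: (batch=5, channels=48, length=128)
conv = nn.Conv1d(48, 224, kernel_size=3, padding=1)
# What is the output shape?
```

Input: (5, 48, 128) -> Output: (5, 224, 128)

Answer: (5, 224, 128)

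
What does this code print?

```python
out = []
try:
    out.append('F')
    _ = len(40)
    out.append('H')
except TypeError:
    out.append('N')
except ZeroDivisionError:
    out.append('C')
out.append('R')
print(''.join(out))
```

Execution trace: 'F' (try body) → 'N' (except TypeError) → 'R' (after the try/except). Output: FNR

Answer: FNR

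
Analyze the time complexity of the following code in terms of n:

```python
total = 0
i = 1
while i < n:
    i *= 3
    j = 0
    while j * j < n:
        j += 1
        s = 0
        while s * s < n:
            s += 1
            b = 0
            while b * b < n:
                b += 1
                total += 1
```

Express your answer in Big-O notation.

Each loop level contributes: log n × √n × √n × √n. Multiplying the contributions gives O(n√n log n).

Answer: O(n√n log n)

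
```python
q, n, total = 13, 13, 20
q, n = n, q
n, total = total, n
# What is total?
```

Trace:
`q, n, total = 13, 13, 20` → q = 13; n = 13; total = 20
`q, n = n, q` → q = 13; n = 13
`n, total = total, n` → n = 20; total = 13
So total = 13

Answer: 13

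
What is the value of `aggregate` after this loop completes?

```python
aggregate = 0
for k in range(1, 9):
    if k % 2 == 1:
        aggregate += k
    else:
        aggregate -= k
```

Add odd, subtract even
`aggregate` takes the values: 0 → 1 → -1 → 2 → -2 → 3 → -3 → 4 → -4

Answer: -4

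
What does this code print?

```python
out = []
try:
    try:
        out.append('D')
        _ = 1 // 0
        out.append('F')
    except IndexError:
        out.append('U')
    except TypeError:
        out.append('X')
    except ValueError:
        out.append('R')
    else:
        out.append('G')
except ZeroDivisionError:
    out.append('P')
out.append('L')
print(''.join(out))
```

Execution trace: 'D' (try body) → 'P' (outer except ZeroDivisionError) → 'L' (after the try/except). Output: DPL

Answer: DPL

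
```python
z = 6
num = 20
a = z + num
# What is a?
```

Trace:
`z = 6` → z = 6
`num = 20` → num = 20
`a = z + num` → a = 26
So a = 26

Answer: 26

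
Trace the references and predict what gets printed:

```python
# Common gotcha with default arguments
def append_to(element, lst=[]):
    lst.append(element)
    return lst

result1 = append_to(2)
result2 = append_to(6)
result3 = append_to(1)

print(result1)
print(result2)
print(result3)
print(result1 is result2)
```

Key concept: mutable default argument gotcha.
Step by step:
`result1 = append_to(2)` → result1 = [2]
`result2 = append_to(6)` → result1 = [2, 6] (same object as result2); result2 = [2, 6] (same object as result1)
`result3 = append_to(1)` → result1 = [2, 6, 1] (same object as result2, result3); result2 = [2, 6, 1] (same object as result1, result3); result3 = [2, 6, 1] (same object as result1, result2)
`print(result1)` → prints [2, 6, 1]
`print(result2)` → prints [2, 6, 1]
`print(result3)` → prints [2, 6, 1]
`print(result1 is result2)` → prints True

Answer:
[2, 6, 1]
[2, 6, 1]
[2, 6, 1]
True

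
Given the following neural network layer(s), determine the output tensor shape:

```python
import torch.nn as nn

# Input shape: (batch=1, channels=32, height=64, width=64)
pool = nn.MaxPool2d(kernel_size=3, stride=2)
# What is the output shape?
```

Input: (1, 32, 64, 64) -> Output: (1, 32, 31, 31)

Answer: (1, 32, 31, 31)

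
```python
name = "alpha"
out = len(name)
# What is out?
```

Trace:
`name = "alpha"` → name = 'alpha'
`out = len(name)` → out = 5
So out = 5

Answer: 5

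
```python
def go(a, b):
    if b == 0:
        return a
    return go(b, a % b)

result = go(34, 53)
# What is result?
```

go(34, 53) -> go(53, 34) -> go(34, 19) -> go(19, 15) -> go(15, 4) -> go(4, 3) -> go(3, 1) -> go(1, 0) -> 1

Answer: 1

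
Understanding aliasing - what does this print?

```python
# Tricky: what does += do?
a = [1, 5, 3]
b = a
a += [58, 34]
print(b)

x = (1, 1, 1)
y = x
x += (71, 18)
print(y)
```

Key concept: += behavior differs for mutable vs immutable.
Step by step:
`a = [1, 5, 3]` → a = [1, 5, 3]
`b = a` → b = [1, 5, 3] (same object as a)
`a += [58, 34]` → a = [1, 5, 3, 58, 34] (same object as b); b = [1, 5, 3, 58, 34] (same object as a)
`print(b)` → prints [1, 5, 3, 58, 34]
`x = (1, 1, 1)` → x = (1, 1, 1)
`y = x` → y = (1, 1, 1)
`x += (71, 18)` → x = (1, 1, 1, 71, 18)
`print(y)` → prints (1, 1, 1)

Answer:
[1, 5, 3, 58, 34]
(1, 1, 1)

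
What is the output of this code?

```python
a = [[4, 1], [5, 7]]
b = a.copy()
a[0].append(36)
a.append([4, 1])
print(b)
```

Key concept: shallow copy with nested lists.
Step by step:
`a = [[4, 1], [5, 7]]` → a = [[4, 1], [5, 7]]
`b = a.copy()` → b = [[4, 1], [5, 7]]
`a[0].append(36)` → a = [[4, 1, 36], [5, 7]]; b = [[4, 1, 36], [5, 7]]
`a.append([4, 1])` → a = [[4, 1, 36], [5, 7], [4, 1]]
`print(b)` → prints [[4, 1, 36], [5, 7]]

Answer: [[4, 1, 36], [5, 7]]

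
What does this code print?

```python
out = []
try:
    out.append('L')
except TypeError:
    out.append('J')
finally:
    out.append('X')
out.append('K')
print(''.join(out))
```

Execution trace: 'L' (try body, no exception) → 'X' (finally) → 'K' (after the try/except). Output: LXK

Answer: LXK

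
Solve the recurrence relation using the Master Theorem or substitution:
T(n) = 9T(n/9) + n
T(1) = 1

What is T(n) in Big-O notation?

By Master Theorem: a=9, b=9, f(n)=n. Since log_9(9) = 1 and f(n) = Θ(n^1), Case 2 applies. T(n) = O(n log n).

Answer: O(n log n)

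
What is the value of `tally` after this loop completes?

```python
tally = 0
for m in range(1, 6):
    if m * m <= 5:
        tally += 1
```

Count numbers where m² ≤ 5
`tally` takes the values: 0 → 1 → 2

Answer: 2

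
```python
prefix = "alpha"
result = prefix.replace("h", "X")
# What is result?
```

Trace:
`prefix = "alpha"` → prefix = 'alpha'
`result = prefix.replace("h", "X")` → result = 'alpXa'
So result = 'alpXa'

Answer: 'alpXa'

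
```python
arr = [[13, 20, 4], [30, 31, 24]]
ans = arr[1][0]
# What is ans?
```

Trace:
`arr = [[13, 20, 4], [30, 31, 24]]` → arr = [[13, 20, 4], [30, 31, 24]]
`ans = arr[1][0]` → ans = 30
So ans = 30

Answer: 30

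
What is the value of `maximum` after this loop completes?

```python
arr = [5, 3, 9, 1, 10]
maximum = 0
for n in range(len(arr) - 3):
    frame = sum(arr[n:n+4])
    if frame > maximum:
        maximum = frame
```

Max sum of 4-element window in [5, 3, 9, 1, 10]
`maximum` takes the values: 0 → 18 → 23

Answer: 23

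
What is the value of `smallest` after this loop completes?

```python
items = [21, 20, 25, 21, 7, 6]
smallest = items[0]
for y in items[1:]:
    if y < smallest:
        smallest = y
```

Minimum of [21, 20, 25, 21, 7, 6]
`smallest` takes the values: 21 → 20 → 7 → 6

Answer: 6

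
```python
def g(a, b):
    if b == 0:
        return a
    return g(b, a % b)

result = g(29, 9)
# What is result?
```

g(29, 9) -> g(9, 2) -> g(2, 1) -> g(1, 0) -> 1

Answer: 1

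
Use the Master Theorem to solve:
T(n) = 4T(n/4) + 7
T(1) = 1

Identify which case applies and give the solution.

a=4, b=4, f(n)=7. log_4(4) = 1. Since c=0 < 1, Case 1 applies: T(n) = Θ(n^log_b(a)) = O(n).

Answer: O(n) - Case 1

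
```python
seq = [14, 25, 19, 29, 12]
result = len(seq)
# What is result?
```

Trace:
`seq = [14, 25, 19, 29, 12]` → seq = [14, 25, 19, 29, 12]
`result = len(seq)` → result = 5
So result = 5

Answer: 5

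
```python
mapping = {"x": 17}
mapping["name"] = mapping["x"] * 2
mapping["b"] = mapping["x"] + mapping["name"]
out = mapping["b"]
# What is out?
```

Trace:
`mapping = {"x": 17}` → mapping = {'x': 17}
`mapping["name"] = mapping["x"] * 2` → mapping = {'x': 17, 'name': 34}
`mapping["b"] = mapping["x"] + mapping["name"]` → mapping = {'x': 17, 'name': 34, 'b': 51}
`out = mapping["b"]` → out = 51
So out = 51

Answer: 51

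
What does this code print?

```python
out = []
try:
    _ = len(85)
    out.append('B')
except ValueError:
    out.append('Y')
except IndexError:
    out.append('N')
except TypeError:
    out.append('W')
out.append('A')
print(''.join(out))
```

Execution trace: 'W' (except TypeError) → 'A' (after the try/except). Output: WA

Answer: WA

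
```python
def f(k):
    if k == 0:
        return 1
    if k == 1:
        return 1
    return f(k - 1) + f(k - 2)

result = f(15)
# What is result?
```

Build up from base cases: f(0)=1, f(1)=1, f(2)=2, f(3)=3, f(4)=5, f(5)=8, f(6)=13, ..., f(15)=987

Answer: 987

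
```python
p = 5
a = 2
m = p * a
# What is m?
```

Trace:
`p = 5` → p = 5
`a = 2` → a = 2
`m = p * a` → m = 10
So m = 10

Answer: 10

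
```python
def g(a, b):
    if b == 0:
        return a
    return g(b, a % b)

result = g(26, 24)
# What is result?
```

g(26, 24) -> g(24, 2) -> g(2, 0) -> 2

Answer: 2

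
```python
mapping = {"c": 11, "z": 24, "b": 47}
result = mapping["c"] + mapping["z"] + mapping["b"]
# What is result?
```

Trace:
`mapping = {"c": 11, "z": 24, "b": 47}` → mapping = {'c': 11, 'z': 24, 'b': 47}
`result = mapping["c"] + mapping["z"] + mapping["b"]` → result = 82
So result = 82

Answer: 82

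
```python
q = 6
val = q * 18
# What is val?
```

Trace:
`q = 6` → q = 6
`val = q * 18` → val = 108
So val = 108

Answer: 108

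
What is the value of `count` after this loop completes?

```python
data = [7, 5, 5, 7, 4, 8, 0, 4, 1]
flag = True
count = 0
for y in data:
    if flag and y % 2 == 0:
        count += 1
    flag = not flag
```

Count even values at even positions
`count` takes the values: 0 → 1 → 2

Answer: 2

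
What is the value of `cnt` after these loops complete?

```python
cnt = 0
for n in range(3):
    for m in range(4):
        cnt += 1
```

3 * 4 = 12
`cnt` takes the values: 0 → 1 → 2 → 3 → 4 → 5 → 6 → 7 → 8 → 9 → 10 → 11 → 12

Answer: 12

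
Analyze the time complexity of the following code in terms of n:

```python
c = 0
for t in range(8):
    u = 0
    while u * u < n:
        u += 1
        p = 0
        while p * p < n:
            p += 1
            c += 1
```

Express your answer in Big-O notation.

Each loop level contributes: 1 × √n × √n. Multiplying the contributions gives O(n).

Answer: O(n)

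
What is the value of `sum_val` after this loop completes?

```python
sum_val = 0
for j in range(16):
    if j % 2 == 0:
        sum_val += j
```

Sum of even numbers 0 to 15
`sum_val` takes the values: 0 → 2 → 6 → 12 → 20 → 30 → 42 → 56

Answer: 56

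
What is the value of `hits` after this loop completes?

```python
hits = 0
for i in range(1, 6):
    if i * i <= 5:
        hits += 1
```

Count numbers where i² ≤ 5
`hits` takes the values: 0 → 1 → 2

Answer: 2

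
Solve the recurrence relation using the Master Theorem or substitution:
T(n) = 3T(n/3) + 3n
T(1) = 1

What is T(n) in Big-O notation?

By Master Theorem: a=3, b=3, f(n)=3n. Since log_3(3) = 1 and f(n) = Θ(n^1), Case 2 applies. T(n) = O(n log n).

Answer: O(n log n)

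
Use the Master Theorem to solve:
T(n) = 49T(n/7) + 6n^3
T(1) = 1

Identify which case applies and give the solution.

a=49, b=7, f(n)=6n^3. log_7(49) = 2. Since c=3 > 2 and the regularity condition holds (49(n/7)^3 = (49/7^3)n^3 with 49/7^3 < 1), Case 3 applies: T(n) = Θ(f(n)) = O(n^3).

Answer: O(n^3) - Case 3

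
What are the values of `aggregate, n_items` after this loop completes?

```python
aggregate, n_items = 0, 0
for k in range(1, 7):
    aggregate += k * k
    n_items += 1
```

Sum of squares and count
`aggregate, n_items` takes the values: (0, 0) → (1, 0) → (1, 1) → (5, 1) → (5, 2) → (14, 2) → (14, 3) → (30, 3) → (30, 4) → (55, 4) → (55, 5) → (91, 5) → (91, 6)

Answer: 91, 6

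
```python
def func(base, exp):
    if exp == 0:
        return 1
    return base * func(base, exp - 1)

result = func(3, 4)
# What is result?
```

func(3, 4) = 3 * 3 * 3 * 3 = 81

Answer: 81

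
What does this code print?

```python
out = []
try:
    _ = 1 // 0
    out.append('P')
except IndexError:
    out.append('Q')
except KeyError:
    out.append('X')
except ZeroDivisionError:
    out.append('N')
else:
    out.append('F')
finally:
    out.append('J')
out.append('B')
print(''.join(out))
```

Execution trace: 'N' (except ZeroDivisionError) → 'J' (finally) → 'B' (after the try/except). Output: NJB

Answer: NJB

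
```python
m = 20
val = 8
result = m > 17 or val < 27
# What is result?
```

Trace:
`m = 20` → m = 20
`val = 8` → val = 8
`result = m > 17 or val < 27` → result = True
So result = True

Answer: True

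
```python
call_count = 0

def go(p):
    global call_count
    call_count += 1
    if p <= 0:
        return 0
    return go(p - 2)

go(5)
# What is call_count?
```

Linear recursion stepping by 2: 4 calls from p=5 down to ≤0.

Answer: 4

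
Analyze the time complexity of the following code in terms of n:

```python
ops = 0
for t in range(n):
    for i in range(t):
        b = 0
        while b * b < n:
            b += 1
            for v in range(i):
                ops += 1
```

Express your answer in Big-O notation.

Each loop level contributes: n × n × √n × n. Multiplying the contributions gives O(n^3√n).

Answer: O(n^3√n)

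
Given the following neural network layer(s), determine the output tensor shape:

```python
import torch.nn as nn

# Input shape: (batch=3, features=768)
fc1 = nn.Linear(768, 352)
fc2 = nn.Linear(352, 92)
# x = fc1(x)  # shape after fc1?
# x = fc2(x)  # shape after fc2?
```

Input: (3, 768) -> after fc1: (3, 352) -> Output: (3, 92)

Answer: (3, 92)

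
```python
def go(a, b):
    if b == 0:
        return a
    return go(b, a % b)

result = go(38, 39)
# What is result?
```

go(38, 39) -> go(39, 38) -> go(38, 1) -> go(1, 0) -> 1

Answer: 1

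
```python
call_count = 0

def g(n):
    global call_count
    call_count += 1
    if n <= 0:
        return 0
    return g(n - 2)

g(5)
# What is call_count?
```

Linear recursion stepping by 2: 4 calls from n=5 down to ≤0.

Answer: 4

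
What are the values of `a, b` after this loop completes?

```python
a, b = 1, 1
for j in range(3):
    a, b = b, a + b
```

Fibonacci: after 3 iterations
`a, b` takes the values: (1, 1) → (1, 2) → (2, 3) → (3, 5)

Answer: 3, 5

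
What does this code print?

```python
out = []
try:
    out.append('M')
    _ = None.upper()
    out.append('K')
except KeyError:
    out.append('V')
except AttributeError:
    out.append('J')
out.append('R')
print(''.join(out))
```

Execution trace: 'M' (try body) → 'J' (except AttributeError) → 'R' (after the try/except). Output: MJR

Answer: MJR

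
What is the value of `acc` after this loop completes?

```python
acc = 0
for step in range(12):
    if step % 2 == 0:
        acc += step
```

Sum of even numbers 0 to 11
`acc` takes the values: 0 → 2 → 6 → 12 → 20 → 30

Answer: 30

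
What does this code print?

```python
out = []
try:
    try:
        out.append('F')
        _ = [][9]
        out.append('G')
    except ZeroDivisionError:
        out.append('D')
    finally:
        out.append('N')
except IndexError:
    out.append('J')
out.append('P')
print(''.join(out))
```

Execution trace: 'F' (inner try body) → 'N' (inner finally) → 'J' (outer except IndexError) → 'P' (after the try/except). Output: FNJP

Answer: FNJP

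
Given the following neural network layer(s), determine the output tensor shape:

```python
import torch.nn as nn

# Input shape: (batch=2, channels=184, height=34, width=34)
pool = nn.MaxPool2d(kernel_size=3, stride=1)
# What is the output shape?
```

Input: (2, 184, 34, 34) -> Output: (2, 184, 32, 32)

Answer: (2, 184, 32, 32)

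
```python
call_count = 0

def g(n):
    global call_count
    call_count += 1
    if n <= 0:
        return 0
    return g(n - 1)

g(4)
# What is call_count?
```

Linear recursion stepping by 1: 5 calls from n=4 down to ≤0.

Answer: 5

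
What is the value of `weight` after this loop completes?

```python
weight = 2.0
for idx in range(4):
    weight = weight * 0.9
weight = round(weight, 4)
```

Exponential decay: 2.0 * 0.9^4
`weight` takes the values: 2.0 → 1.8 → 1.62 → 1.458 → 1.3122

Answer: 1.3122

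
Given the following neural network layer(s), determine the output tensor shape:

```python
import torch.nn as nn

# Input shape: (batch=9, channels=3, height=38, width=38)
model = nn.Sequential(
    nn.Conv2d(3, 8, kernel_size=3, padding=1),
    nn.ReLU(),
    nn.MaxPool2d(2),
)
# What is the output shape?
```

Input: (9, 3, 38, 38) -> after Conv2d: (9, 8, 38, 38) -> after ReLU: (9, 8, 38, 38) -> Output: (9, 8, 19, 19)

Answer: (9, 8, 19, 19)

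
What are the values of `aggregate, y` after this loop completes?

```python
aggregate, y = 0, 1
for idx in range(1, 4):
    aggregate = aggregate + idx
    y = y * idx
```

Sum and factorial of 1 to 3
`aggregate, y` takes the values: (0, 1) → (1, 1) → (3, 1) → (3, 2) → (6, 2) → (6, 6)

Answer: 6, 6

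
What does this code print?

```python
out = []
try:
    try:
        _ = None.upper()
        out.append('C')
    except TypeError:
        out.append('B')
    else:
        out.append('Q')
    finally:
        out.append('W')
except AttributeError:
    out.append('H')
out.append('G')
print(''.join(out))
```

Execution trace: 'W' (finally) → 'H' (outer except AttributeError) → 'G' (after the try/except). Output: WHG

Answer: WHG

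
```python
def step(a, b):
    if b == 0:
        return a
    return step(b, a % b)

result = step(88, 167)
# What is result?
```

step(88, 167) -> step(167, 88) -> step(88, 79) -> step(79, 9) -> step(9, 7) -> step(7, 2) -> step(2, 1) -> step(1, 0) -> 1

Answer: 1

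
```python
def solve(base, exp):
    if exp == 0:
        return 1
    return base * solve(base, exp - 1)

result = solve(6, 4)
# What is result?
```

solve(6, 4) = 6 * 6 * 6 * 6 = 1296

Answer: 1296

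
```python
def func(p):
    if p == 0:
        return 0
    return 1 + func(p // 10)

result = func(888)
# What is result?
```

Count of digits of 888: 3

Answer: 3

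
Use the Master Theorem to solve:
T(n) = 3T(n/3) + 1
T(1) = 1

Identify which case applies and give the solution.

a=3, b=3, f(n)=1. log_3(3) = 1. Since c=0 < 1, Case 1 applies: T(n) = Θ(n^log_b(a)) = O(n).

Answer: O(n) - Case 1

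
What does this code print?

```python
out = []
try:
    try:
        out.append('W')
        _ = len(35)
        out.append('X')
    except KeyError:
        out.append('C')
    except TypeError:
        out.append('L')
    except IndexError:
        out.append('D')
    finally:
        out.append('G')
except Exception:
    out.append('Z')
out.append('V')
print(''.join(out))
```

Execution trace: 'W' (inner try body) → 'L' (inner except TypeError) → 'G' (inner finally) → 'V' (after the try/except). Output: WLGV

Answer: WLGV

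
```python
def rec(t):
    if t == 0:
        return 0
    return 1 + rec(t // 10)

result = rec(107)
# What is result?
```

Count of digits of 107: 3

Answer: 3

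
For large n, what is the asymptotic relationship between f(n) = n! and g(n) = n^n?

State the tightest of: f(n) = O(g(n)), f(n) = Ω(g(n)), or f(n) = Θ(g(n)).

n! vs n^n: f(n) = O(g(n)) but not Ω(g(n)) — n^n grows strictly faster than n!.

Answer: f(n) = O(g(n)) but not Ω(g(n)) — n^n grows strictly faster than n!.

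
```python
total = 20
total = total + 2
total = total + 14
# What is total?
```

Trace:
`total = 20` → total = 20
`total = total + 2` → total = 22
`total = total + 14` → total = 36
So total = 36

Answer: 36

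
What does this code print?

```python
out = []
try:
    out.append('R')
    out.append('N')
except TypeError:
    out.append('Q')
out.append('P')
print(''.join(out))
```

Execution trace: 'R' (try body) → 'N' (try body, no exception) → 'P' (after the try/except). Output: RNP

Answer: RNP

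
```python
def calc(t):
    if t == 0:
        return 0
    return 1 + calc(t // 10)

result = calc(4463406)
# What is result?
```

Count of digits of 4463406: 7

Answer: 7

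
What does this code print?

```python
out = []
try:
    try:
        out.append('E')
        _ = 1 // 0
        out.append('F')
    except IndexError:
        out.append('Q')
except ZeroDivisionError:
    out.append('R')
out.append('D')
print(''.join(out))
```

Execution trace: 'E' (try body) → 'R' (outer except ZeroDivisionError) → 'D' (after the try/except). Output: ERD

Answer: ERD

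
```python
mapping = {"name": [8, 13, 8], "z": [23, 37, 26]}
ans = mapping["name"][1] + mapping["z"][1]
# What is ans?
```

Trace:
`mapping = {"name": [8, 13, 8], "z": [23, 37, 26]}` → mapping = {'name': [8, 13, 8], 'z': [23, 37, 26]}
`ans = mapping["name"][1] + mapping["z"][1]` → ans = 50
So ans = 50

Answer: 50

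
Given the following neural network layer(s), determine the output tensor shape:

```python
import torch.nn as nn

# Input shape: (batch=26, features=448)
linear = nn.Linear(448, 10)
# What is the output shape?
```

Input: (26, 448) -> Output: (26, 10)

Answer: (26, 10)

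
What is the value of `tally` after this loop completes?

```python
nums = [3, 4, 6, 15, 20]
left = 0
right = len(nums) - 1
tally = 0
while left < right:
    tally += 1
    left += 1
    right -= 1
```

Iterations until pointers meet (list length 5)
`tally` takes the values: 0 → 1 → 2

Answer: 2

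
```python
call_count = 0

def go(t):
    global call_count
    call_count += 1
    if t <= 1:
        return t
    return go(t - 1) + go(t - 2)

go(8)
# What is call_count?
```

Calls(t) = 1 + Calls(t-1) + Calls(t-2); Calls(0)=Calls(1)=1. For t=8 this gives 67.

Answer: 67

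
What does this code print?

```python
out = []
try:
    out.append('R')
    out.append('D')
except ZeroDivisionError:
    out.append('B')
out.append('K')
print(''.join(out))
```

Execution trace: 'R' (try body) → 'D' (try body, no exception) → 'K' (after the try/except). Output: RDK

Answer: RDK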